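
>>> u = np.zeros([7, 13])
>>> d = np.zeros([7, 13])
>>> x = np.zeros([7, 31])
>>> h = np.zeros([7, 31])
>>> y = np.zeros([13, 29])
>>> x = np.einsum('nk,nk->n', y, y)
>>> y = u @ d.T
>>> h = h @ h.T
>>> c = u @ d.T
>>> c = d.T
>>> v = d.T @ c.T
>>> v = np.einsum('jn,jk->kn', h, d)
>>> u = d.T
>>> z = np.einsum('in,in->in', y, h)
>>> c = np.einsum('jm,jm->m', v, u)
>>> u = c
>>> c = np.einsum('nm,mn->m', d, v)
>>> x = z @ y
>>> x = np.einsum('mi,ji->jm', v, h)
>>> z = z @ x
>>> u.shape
(7,)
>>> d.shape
(7, 13)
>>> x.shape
(7, 13)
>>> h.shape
(7, 7)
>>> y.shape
(7, 7)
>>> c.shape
(13,)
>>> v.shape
(13, 7)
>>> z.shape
(7, 13)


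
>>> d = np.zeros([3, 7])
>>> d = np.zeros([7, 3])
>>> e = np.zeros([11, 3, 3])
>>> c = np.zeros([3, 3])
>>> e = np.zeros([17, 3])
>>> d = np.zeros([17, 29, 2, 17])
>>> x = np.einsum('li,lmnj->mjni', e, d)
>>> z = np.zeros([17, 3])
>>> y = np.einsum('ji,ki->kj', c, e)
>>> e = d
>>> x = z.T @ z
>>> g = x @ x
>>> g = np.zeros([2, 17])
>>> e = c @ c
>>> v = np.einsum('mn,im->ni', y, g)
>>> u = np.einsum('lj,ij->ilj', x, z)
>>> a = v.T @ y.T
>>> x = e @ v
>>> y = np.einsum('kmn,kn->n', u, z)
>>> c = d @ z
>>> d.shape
(17, 29, 2, 17)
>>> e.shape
(3, 3)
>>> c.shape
(17, 29, 2, 3)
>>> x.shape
(3, 2)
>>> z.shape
(17, 3)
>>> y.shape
(3,)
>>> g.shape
(2, 17)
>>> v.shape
(3, 2)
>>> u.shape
(17, 3, 3)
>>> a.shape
(2, 17)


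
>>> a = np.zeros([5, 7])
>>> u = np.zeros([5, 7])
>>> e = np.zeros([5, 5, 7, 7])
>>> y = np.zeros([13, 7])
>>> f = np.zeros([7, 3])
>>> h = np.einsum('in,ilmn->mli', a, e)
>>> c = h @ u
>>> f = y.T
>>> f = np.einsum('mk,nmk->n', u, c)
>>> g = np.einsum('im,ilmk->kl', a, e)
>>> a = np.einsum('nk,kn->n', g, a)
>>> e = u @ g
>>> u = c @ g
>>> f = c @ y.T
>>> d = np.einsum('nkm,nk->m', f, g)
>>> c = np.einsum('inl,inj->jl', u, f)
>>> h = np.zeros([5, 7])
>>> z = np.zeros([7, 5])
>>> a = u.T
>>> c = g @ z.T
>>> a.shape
(5, 5, 7)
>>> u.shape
(7, 5, 5)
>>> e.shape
(5, 5)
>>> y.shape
(13, 7)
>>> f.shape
(7, 5, 13)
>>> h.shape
(5, 7)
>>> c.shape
(7, 7)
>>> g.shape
(7, 5)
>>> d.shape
(13,)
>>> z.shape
(7, 5)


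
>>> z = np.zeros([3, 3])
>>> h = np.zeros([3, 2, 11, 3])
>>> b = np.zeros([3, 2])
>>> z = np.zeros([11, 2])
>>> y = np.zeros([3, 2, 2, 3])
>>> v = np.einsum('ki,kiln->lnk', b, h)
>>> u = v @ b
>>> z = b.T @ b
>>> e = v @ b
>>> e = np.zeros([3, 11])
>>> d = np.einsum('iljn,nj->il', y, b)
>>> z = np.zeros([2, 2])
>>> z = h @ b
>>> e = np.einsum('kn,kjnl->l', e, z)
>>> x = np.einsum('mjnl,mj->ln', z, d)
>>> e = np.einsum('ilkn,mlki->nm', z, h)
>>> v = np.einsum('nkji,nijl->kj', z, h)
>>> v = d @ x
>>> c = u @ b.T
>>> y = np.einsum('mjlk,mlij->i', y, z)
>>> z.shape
(3, 2, 11, 2)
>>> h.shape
(3, 2, 11, 3)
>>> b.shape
(3, 2)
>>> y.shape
(11,)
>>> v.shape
(3, 11)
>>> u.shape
(11, 3, 2)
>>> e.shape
(2, 3)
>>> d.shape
(3, 2)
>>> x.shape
(2, 11)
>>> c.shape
(11, 3, 3)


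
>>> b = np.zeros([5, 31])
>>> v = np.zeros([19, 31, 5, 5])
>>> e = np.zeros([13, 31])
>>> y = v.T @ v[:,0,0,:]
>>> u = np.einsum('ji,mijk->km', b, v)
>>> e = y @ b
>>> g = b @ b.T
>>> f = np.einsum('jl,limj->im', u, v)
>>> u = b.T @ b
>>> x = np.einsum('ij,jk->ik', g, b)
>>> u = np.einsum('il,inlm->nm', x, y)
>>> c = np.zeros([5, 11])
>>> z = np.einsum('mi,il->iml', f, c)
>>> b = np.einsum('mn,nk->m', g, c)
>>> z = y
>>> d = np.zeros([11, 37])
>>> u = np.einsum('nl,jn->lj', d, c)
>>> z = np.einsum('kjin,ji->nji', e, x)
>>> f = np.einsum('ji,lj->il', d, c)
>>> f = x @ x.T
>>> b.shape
(5,)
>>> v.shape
(19, 31, 5, 5)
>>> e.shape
(5, 5, 31, 31)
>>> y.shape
(5, 5, 31, 5)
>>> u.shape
(37, 5)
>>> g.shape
(5, 5)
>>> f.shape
(5, 5)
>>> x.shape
(5, 31)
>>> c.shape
(5, 11)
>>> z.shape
(31, 5, 31)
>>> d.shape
(11, 37)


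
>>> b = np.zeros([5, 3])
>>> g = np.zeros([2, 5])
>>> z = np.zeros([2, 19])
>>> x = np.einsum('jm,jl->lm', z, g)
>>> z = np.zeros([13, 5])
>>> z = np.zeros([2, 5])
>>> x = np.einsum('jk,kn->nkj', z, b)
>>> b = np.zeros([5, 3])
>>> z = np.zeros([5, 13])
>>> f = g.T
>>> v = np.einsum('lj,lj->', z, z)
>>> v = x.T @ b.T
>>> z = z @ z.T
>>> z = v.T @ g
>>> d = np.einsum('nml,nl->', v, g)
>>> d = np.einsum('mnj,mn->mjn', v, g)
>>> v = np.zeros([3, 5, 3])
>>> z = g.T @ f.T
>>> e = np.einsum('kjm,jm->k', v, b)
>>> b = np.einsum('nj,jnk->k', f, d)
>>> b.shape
(5,)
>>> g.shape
(2, 5)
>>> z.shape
(5, 5)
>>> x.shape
(3, 5, 2)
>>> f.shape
(5, 2)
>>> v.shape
(3, 5, 3)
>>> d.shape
(2, 5, 5)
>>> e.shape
(3,)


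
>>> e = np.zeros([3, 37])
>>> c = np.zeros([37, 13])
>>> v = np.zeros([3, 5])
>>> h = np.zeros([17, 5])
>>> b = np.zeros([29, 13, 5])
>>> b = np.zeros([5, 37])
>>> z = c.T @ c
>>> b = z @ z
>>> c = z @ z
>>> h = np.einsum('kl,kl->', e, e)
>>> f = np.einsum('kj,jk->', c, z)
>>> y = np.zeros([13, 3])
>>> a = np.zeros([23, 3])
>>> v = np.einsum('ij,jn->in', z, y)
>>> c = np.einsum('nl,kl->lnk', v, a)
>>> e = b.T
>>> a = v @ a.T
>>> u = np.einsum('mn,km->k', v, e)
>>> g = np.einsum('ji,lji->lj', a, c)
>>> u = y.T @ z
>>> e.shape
(13, 13)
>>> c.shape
(3, 13, 23)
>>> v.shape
(13, 3)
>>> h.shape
()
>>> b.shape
(13, 13)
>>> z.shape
(13, 13)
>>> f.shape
()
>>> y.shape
(13, 3)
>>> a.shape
(13, 23)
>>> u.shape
(3, 13)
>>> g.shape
(3, 13)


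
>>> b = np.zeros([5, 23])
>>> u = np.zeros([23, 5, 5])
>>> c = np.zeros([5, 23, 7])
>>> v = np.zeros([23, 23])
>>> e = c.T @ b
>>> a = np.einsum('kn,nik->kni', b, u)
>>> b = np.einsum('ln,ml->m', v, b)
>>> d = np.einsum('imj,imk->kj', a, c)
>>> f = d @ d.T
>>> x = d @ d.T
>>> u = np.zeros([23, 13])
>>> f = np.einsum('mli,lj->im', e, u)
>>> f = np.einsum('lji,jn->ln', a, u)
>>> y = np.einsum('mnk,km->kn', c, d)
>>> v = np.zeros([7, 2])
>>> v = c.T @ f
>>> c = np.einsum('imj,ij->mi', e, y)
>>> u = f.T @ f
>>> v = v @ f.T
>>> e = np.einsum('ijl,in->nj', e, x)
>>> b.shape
(5,)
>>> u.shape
(13, 13)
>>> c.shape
(23, 7)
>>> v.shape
(7, 23, 5)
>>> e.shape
(7, 23)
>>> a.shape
(5, 23, 5)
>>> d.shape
(7, 5)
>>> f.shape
(5, 13)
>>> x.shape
(7, 7)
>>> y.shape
(7, 23)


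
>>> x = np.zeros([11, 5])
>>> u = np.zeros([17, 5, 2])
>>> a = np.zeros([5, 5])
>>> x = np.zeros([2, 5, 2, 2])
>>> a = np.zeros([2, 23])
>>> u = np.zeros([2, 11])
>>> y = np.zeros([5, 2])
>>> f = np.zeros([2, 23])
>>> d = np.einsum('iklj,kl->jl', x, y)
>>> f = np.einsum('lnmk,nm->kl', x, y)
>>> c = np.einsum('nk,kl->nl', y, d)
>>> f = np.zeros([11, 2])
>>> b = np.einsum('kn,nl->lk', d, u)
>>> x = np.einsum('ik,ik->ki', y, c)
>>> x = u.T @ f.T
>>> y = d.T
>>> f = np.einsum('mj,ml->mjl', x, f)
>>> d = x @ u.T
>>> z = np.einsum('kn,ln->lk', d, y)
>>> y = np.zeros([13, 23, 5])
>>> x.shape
(11, 11)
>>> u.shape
(2, 11)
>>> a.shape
(2, 23)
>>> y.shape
(13, 23, 5)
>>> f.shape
(11, 11, 2)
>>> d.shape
(11, 2)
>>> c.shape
(5, 2)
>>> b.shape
(11, 2)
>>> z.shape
(2, 11)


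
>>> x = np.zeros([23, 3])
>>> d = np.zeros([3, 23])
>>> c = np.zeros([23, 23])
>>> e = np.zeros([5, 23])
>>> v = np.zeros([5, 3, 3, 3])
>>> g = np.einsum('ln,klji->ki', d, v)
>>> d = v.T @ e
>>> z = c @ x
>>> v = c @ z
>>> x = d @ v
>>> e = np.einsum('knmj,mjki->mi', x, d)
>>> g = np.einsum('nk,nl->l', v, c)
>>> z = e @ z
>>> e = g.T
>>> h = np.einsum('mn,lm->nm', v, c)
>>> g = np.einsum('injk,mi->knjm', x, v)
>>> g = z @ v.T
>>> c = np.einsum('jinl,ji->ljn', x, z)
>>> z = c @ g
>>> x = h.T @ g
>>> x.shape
(23, 23)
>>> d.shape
(3, 3, 3, 23)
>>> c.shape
(3, 3, 3)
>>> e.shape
(23,)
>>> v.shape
(23, 3)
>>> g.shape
(3, 23)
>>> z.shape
(3, 3, 23)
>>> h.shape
(3, 23)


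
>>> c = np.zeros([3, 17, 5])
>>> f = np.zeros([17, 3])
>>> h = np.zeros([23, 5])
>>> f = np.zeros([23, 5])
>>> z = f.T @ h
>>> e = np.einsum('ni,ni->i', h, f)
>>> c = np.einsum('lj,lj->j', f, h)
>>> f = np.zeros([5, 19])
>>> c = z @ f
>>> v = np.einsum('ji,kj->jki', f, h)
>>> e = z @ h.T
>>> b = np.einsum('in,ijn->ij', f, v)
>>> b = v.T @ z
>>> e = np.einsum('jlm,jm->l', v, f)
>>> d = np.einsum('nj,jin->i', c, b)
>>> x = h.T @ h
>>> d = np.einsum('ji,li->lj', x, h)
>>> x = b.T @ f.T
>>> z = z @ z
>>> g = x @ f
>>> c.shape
(5, 19)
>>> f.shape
(5, 19)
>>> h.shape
(23, 5)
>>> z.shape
(5, 5)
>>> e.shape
(23,)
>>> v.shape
(5, 23, 19)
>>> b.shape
(19, 23, 5)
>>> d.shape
(23, 5)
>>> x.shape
(5, 23, 5)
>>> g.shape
(5, 23, 19)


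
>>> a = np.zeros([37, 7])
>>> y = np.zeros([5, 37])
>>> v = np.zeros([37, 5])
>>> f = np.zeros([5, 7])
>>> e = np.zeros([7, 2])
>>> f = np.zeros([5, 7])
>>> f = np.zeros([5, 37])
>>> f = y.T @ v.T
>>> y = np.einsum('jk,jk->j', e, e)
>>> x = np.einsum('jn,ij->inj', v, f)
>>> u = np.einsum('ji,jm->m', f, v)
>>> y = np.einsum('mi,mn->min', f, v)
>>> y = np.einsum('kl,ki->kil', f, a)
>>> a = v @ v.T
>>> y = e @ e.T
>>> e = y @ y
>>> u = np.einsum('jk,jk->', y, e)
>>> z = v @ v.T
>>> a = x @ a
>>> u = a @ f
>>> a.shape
(37, 5, 37)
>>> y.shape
(7, 7)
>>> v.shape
(37, 5)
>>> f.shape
(37, 37)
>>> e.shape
(7, 7)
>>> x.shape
(37, 5, 37)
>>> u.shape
(37, 5, 37)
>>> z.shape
(37, 37)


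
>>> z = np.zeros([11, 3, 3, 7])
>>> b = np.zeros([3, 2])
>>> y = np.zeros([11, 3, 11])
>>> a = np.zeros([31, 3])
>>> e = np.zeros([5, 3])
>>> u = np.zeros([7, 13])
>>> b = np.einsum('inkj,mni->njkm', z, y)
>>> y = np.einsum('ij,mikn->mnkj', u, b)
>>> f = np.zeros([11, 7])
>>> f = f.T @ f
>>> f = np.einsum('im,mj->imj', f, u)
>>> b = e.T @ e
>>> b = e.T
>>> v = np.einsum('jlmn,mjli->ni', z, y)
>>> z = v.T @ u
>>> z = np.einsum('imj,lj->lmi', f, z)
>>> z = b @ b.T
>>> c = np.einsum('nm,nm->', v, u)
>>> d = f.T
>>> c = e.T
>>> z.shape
(3, 3)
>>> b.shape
(3, 5)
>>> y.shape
(3, 11, 3, 13)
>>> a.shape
(31, 3)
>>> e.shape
(5, 3)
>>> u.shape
(7, 13)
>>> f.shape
(7, 7, 13)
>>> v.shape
(7, 13)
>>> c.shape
(3, 5)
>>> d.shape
(13, 7, 7)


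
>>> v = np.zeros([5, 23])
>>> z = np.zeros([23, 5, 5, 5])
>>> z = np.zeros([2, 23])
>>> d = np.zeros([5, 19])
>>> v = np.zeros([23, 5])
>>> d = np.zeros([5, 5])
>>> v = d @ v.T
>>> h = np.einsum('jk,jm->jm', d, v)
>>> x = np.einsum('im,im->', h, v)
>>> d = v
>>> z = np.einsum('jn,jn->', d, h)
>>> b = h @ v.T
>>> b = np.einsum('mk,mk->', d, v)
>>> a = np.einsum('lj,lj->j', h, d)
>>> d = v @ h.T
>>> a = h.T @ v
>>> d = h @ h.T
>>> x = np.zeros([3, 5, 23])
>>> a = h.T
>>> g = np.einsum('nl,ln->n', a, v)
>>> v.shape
(5, 23)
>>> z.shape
()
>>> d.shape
(5, 5)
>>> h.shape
(5, 23)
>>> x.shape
(3, 5, 23)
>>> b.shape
()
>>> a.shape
(23, 5)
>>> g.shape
(23,)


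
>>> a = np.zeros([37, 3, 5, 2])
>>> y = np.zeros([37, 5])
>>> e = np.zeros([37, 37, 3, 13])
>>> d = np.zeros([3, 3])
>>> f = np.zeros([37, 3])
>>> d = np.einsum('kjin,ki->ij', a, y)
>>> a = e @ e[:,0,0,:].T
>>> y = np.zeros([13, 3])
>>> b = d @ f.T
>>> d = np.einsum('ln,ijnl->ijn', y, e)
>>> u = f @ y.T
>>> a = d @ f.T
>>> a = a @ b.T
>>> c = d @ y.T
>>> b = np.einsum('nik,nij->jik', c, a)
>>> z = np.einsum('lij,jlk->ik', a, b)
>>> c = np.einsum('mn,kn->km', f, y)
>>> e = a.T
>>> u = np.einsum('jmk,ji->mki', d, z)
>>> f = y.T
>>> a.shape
(37, 37, 5)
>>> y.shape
(13, 3)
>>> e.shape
(5, 37, 37)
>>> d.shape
(37, 37, 3)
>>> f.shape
(3, 13)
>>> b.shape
(5, 37, 13)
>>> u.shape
(37, 3, 13)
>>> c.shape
(13, 37)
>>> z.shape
(37, 13)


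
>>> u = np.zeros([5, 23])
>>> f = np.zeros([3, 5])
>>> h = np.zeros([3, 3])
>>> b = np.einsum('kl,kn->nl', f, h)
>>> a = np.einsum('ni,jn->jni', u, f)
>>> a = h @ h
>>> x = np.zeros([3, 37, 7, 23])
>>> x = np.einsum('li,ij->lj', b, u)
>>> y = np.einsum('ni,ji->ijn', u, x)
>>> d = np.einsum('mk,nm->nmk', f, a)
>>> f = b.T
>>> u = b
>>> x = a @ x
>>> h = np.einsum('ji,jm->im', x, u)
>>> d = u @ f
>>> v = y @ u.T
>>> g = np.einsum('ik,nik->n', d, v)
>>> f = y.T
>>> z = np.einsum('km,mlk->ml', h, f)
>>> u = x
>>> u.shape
(3, 23)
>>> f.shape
(5, 3, 23)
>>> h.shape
(23, 5)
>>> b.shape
(3, 5)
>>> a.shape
(3, 3)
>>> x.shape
(3, 23)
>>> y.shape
(23, 3, 5)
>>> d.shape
(3, 3)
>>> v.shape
(23, 3, 3)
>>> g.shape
(23,)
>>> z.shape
(5, 3)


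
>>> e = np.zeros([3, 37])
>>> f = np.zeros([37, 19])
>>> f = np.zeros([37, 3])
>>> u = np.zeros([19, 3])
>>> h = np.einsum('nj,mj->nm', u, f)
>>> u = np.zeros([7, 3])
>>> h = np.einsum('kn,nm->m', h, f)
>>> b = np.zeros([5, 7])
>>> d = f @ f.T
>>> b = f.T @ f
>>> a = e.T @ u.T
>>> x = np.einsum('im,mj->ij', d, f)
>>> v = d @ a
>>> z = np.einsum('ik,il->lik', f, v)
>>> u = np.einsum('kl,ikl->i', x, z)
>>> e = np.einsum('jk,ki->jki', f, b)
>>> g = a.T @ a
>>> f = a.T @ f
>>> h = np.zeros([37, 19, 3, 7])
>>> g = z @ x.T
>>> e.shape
(37, 3, 3)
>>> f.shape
(7, 3)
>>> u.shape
(7,)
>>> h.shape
(37, 19, 3, 7)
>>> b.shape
(3, 3)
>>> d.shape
(37, 37)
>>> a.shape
(37, 7)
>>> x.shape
(37, 3)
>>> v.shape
(37, 7)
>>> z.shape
(7, 37, 3)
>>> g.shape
(7, 37, 37)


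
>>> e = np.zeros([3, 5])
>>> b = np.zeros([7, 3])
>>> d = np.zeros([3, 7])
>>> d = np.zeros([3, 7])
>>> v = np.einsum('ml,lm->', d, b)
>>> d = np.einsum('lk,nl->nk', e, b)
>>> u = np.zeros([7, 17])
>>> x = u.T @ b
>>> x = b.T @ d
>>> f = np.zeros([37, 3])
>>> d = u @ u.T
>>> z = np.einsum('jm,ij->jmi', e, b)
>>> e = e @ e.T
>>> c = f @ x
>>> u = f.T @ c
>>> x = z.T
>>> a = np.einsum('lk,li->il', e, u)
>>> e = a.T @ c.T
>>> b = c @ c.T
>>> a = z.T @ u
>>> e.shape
(3, 37)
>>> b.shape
(37, 37)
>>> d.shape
(7, 7)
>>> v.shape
()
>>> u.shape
(3, 5)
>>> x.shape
(7, 5, 3)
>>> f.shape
(37, 3)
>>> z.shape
(3, 5, 7)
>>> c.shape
(37, 5)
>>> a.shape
(7, 5, 5)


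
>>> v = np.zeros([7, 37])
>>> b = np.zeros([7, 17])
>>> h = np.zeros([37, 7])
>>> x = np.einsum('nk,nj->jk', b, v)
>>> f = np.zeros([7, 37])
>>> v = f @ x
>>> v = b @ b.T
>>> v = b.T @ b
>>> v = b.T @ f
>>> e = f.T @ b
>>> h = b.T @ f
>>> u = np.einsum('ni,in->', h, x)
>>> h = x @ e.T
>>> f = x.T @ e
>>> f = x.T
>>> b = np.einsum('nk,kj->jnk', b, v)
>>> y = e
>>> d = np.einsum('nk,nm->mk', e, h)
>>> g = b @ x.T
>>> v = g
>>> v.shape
(37, 7, 37)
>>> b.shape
(37, 7, 17)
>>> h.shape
(37, 37)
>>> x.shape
(37, 17)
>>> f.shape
(17, 37)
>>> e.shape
(37, 17)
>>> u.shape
()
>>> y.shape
(37, 17)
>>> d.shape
(37, 17)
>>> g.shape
(37, 7, 37)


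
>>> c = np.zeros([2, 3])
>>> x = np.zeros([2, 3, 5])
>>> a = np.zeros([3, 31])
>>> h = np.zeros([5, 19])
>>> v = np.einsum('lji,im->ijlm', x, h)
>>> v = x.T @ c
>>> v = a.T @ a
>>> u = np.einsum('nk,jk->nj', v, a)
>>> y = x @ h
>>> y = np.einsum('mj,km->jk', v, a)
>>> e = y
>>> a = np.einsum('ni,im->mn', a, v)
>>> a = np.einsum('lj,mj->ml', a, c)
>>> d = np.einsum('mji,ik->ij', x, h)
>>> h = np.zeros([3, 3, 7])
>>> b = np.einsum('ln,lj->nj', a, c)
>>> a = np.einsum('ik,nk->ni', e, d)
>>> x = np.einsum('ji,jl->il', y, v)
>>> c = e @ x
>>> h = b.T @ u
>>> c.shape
(31, 31)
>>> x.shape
(3, 31)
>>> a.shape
(5, 31)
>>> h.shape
(3, 3)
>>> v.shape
(31, 31)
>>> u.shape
(31, 3)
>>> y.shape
(31, 3)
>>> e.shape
(31, 3)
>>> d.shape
(5, 3)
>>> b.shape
(31, 3)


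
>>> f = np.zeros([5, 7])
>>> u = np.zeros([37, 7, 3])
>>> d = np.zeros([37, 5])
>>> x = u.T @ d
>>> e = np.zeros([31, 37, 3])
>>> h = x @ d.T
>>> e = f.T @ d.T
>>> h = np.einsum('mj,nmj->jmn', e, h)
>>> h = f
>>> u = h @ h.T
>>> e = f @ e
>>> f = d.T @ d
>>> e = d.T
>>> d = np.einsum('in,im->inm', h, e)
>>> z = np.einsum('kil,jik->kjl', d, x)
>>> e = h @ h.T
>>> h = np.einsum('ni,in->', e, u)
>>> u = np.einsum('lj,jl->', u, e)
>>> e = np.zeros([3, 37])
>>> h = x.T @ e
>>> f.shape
(5, 5)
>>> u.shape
()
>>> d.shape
(5, 7, 37)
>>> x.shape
(3, 7, 5)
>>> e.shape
(3, 37)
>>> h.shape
(5, 7, 37)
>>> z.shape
(5, 3, 37)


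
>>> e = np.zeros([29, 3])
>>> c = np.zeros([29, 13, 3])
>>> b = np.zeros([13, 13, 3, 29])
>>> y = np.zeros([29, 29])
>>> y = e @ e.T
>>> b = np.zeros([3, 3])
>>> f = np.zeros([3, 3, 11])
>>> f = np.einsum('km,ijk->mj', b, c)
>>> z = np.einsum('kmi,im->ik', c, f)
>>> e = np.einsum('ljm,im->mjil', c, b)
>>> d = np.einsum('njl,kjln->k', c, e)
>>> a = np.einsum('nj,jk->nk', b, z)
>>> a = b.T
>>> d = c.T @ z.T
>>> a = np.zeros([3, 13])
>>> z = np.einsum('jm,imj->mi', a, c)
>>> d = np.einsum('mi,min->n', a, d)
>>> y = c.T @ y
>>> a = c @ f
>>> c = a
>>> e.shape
(3, 13, 3, 29)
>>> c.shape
(29, 13, 13)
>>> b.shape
(3, 3)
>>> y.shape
(3, 13, 29)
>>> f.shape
(3, 13)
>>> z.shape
(13, 29)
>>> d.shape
(3,)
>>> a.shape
(29, 13, 13)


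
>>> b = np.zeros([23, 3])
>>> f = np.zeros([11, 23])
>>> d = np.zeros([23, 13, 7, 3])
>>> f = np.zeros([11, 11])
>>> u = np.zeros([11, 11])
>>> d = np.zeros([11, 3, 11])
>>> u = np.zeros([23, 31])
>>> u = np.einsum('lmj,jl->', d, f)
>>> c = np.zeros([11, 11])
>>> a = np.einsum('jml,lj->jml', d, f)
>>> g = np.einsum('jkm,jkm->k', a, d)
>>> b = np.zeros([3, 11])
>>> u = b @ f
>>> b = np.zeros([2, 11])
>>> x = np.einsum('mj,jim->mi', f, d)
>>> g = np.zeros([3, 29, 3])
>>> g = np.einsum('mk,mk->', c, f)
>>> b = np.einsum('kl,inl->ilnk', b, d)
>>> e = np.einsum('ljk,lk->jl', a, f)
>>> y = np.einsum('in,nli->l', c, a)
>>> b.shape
(11, 11, 3, 2)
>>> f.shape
(11, 11)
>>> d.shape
(11, 3, 11)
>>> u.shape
(3, 11)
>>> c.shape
(11, 11)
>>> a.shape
(11, 3, 11)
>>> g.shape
()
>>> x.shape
(11, 3)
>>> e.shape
(3, 11)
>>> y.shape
(3,)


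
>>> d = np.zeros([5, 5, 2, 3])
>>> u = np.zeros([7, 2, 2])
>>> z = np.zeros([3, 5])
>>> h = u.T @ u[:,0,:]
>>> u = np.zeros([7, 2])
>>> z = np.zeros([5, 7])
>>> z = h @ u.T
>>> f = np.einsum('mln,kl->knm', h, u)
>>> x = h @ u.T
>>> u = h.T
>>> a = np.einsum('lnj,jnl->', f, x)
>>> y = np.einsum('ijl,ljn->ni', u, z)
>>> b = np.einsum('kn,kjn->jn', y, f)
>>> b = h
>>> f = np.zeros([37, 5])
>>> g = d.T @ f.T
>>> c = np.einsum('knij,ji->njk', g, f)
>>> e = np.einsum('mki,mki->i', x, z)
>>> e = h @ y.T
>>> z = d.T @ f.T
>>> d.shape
(5, 5, 2, 3)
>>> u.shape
(2, 2, 2)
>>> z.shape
(3, 2, 5, 37)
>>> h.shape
(2, 2, 2)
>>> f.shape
(37, 5)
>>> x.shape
(2, 2, 7)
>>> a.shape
()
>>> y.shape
(7, 2)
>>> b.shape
(2, 2, 2)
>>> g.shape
(3, 2, 5, 37)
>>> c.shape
(2, 37, 3)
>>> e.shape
(2, 2, 7)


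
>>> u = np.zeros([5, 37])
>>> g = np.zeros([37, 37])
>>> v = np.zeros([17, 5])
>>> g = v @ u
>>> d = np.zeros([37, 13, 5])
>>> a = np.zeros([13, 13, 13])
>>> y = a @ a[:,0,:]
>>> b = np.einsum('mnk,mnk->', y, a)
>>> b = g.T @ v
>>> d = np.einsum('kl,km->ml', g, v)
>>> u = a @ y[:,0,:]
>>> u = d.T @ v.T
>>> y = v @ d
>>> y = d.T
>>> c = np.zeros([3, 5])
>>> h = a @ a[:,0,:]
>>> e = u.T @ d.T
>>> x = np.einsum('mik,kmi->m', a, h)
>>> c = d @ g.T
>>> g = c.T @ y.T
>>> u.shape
(37, 17)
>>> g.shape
(17, 37)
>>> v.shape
(17, 5)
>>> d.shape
(5, 37)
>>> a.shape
(13, 13, 13)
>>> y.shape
(37, 5)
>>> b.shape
(37, 5)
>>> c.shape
(5, 17)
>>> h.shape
(13, 13, 13)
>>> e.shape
(17, 5)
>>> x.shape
(13,)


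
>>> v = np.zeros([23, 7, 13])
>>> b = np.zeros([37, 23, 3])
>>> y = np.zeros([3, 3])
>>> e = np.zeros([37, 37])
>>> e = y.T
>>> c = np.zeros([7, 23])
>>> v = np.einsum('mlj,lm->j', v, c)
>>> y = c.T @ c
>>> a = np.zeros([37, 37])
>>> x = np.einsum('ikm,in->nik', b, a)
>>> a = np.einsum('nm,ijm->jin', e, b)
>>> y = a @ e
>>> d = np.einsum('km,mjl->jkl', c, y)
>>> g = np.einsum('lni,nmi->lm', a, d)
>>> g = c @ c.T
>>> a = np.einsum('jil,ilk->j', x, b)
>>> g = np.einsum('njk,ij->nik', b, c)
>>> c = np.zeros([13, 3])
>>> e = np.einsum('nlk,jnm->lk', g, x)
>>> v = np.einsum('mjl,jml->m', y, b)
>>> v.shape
(23,)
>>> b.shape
(37, 23, 3)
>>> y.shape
(23, 37, 3)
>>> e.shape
(7, 3)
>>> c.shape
(13, 3)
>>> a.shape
(37,)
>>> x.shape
(37, 37, 23)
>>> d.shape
(37, 7, 3)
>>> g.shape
(37, 7, 3)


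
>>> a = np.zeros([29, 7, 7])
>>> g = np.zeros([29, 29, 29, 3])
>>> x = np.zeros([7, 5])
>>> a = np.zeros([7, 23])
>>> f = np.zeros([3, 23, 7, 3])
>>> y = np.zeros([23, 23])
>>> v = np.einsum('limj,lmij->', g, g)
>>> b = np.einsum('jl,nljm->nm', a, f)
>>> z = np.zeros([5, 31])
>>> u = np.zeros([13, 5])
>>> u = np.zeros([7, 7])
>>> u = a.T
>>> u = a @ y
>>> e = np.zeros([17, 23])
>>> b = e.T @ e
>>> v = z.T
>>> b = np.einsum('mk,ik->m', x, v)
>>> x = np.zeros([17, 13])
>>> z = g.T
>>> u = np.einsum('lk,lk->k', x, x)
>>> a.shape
(7, 23)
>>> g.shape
(29, 29, 29, 3)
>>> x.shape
(17, 13)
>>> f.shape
(3, 23, 7, 3)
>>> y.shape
(23, 23)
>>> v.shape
(31, 5)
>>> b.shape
(7,)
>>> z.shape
(3, 29, 29, 29)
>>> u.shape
(13,)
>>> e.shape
(17, 23)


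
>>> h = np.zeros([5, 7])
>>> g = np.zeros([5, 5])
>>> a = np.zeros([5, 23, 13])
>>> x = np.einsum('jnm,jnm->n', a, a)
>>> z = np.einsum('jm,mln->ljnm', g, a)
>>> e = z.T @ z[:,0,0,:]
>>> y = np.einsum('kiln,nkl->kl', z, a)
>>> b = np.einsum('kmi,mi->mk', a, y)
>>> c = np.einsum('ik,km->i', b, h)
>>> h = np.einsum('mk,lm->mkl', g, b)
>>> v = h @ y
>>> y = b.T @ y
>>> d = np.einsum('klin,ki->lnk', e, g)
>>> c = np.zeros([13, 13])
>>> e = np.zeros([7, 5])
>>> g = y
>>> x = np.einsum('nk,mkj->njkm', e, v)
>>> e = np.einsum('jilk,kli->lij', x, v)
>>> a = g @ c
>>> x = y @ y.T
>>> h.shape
(5, 5, 23)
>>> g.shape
(5, 13)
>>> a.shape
(5, 13)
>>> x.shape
(5, 5)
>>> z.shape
(23, 5, 13, 5)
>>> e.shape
(5, 13, 7)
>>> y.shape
(5, 13)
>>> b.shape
(23, 5)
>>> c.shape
(13, 13)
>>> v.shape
(5, 5, 13)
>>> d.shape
(13, 5, 5)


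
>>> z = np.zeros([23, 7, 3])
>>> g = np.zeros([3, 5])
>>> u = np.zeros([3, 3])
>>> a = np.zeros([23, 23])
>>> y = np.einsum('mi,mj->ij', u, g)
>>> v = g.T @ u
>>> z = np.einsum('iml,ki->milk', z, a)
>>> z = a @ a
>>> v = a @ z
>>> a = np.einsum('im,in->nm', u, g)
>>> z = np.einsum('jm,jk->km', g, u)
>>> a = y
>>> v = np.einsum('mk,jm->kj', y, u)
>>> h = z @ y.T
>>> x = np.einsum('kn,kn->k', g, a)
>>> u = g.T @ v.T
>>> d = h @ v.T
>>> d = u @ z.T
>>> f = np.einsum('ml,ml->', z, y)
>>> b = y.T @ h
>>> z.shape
(3, 5)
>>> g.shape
(3, 5)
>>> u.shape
(5, 5)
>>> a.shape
(3, 5)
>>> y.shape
(3, 5)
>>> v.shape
(5, 3)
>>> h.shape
(3, 3)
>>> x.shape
(3,)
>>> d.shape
(5, 3)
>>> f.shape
()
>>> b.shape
(5, 3)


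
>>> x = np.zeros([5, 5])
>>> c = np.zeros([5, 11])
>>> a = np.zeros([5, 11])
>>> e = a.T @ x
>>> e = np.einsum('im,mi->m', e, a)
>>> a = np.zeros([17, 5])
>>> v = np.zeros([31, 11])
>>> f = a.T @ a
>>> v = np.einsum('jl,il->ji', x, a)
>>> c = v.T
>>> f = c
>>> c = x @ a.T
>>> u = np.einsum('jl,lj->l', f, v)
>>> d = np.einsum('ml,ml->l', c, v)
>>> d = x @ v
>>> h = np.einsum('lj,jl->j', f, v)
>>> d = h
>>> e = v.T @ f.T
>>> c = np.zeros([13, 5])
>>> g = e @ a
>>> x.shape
(5, 5)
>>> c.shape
(13, 5)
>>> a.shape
(17, 5)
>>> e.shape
(17, 17)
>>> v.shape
(5, 17)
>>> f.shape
(17, 5)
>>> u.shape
(5,)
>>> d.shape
(5,)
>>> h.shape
(5,)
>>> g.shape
(17, 5)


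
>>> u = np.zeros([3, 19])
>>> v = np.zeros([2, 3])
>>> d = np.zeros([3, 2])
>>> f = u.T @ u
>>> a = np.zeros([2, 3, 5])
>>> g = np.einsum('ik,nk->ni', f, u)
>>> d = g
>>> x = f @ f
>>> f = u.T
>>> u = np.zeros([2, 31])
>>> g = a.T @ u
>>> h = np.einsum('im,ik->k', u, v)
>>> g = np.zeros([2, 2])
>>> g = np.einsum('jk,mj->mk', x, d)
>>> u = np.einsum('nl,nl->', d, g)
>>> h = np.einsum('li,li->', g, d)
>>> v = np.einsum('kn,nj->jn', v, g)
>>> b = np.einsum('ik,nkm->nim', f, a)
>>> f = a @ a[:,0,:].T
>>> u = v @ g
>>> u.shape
(19, 19)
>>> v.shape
(19, 3)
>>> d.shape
(3, 19)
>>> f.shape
(2, 3, 2)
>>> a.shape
(2, 3, 5)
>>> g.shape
(3, 19)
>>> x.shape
(19, 19)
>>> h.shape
()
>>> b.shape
(2, 19, 5)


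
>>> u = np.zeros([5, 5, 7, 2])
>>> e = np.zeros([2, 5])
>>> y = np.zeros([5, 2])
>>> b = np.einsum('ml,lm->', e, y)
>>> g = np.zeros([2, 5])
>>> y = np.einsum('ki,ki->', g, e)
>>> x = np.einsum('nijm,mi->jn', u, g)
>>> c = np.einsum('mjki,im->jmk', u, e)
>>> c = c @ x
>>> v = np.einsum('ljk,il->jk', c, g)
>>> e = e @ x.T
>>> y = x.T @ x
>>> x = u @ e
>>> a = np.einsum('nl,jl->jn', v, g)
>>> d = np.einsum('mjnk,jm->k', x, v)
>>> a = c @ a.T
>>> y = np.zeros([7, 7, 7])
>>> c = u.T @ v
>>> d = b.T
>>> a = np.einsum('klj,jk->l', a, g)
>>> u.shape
(5, 5, 7, 2)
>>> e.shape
(2, 7)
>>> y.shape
(7, 7, 7)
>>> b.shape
()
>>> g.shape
(2, 5)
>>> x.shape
(5, 5, 7, 7)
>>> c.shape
(2, 7, 5, 5)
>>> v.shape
(5, 5)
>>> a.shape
(5,)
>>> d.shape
()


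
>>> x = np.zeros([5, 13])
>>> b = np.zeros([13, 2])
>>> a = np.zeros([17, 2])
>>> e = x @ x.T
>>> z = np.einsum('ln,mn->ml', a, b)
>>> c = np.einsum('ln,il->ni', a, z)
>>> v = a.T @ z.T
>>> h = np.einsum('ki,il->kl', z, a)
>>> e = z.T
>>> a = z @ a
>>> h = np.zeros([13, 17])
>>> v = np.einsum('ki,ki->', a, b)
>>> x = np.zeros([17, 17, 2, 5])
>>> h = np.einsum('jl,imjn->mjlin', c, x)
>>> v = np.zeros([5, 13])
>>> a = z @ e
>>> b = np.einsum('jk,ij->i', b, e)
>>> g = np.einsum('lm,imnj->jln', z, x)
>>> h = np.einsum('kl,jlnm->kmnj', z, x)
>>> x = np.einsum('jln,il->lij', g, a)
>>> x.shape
(13, 13, 5)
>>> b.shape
(17,)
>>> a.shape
(13, 13)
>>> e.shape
(17, 13)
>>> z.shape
(13, 17)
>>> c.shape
(2, 13)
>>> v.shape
(5, 13)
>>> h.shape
(13, 5, 2, 17)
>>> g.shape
(5, 13, 2)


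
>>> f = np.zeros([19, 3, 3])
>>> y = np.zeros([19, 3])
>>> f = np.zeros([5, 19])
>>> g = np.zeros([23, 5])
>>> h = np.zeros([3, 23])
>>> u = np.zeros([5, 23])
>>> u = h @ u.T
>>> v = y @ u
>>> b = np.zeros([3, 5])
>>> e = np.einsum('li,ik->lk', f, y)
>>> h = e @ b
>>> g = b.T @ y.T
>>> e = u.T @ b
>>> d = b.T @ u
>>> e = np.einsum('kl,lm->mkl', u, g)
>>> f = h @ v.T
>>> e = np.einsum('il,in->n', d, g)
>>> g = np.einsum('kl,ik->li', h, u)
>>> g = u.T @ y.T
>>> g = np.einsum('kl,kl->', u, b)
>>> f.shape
(5, 19)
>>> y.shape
(19, 3)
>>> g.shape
()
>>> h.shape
(5, 5)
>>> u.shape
(3, 5)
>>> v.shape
(19, 5)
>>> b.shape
(3, 5)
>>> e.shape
(19,)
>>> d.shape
(5, 5)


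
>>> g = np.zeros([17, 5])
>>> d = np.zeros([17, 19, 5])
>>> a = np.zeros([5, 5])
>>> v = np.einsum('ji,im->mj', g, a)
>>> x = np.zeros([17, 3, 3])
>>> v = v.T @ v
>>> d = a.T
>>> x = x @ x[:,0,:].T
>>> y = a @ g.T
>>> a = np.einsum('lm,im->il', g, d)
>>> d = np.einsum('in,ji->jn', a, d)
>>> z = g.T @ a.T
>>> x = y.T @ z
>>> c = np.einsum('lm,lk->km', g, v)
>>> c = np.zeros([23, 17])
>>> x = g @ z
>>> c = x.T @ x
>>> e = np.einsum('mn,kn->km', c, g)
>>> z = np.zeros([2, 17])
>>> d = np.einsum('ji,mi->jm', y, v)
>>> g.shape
(17, 5)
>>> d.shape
(5, 17)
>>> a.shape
(5, 17)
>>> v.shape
(17, 17)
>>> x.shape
(17, 5)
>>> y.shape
(5, 17)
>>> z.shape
(2, 17)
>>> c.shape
(5, 5)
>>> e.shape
(17, 5)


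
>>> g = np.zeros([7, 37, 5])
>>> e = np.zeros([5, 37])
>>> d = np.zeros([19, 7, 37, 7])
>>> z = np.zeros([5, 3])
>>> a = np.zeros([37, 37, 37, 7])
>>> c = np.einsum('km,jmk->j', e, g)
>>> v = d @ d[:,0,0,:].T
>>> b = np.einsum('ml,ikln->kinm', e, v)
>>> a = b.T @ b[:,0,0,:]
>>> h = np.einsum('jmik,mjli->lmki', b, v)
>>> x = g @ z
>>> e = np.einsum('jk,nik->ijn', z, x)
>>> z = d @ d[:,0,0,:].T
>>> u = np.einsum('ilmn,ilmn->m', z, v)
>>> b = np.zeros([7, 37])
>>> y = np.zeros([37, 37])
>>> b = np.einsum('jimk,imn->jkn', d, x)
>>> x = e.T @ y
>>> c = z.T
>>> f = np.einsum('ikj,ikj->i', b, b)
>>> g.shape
(7, 37, 5)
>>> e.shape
(37, 5, 7)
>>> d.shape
(19, 7, 37, 7)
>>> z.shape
(19, 7, 37, 19)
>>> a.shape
(5, 19, 19, 5)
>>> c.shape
(19, 37, 7, 19)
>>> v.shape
(19, 7, 37, 19)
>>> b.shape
(19, 7, 3)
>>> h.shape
(37, 19, 5, 19)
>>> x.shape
(7, 5, 37)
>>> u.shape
(37,)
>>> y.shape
(37, 37)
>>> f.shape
(19,)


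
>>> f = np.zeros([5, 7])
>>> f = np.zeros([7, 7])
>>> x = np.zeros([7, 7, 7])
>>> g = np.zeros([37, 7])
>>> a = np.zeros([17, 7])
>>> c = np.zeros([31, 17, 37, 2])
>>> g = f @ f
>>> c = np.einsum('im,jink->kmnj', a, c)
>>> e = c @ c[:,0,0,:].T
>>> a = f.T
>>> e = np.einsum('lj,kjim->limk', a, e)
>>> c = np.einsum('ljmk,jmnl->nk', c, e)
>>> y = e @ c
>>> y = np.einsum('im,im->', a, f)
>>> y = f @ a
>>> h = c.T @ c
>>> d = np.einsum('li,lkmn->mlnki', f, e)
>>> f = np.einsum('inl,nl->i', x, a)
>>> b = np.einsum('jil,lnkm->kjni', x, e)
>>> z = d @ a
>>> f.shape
(7,)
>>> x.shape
(7, 7, 7)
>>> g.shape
(7, 7)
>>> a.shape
(7, 7)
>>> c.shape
(2, 31)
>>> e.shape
(7, 37, 2, 2)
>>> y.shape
(7, 7)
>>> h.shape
(31, 31)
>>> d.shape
(2, 7, 2, 37, 7)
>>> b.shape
(2, 7, 37, 7)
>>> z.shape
(2, 7, 2, 37, 7)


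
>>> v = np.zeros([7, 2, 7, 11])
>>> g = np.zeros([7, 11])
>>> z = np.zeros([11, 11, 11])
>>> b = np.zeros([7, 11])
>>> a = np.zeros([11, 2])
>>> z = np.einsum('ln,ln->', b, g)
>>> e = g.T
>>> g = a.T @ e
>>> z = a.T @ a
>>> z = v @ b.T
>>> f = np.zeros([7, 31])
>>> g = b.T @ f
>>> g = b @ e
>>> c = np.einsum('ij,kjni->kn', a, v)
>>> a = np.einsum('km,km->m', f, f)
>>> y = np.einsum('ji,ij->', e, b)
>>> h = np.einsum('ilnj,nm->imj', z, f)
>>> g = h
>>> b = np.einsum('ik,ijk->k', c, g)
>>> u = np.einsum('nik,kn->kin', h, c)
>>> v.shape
(7, 2, 7, 11)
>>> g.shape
(7, 31, 7)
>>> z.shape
(7, 2, 7, 7)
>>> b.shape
(7,)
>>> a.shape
(31,)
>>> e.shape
(11, 7)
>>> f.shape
(7, 31)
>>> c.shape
(7, 7)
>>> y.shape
()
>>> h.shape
(7, 31, 7)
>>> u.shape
(7, 31, 7)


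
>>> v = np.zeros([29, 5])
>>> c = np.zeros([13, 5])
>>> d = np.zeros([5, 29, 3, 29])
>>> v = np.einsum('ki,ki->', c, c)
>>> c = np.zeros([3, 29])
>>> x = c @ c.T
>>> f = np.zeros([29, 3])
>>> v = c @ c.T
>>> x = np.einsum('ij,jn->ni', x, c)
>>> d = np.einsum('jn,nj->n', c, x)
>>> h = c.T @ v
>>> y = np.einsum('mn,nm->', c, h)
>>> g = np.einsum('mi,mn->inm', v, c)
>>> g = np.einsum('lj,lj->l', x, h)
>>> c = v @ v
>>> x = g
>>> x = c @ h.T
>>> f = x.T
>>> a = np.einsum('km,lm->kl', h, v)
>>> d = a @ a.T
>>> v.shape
(3, 3)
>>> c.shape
(3, 3)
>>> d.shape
(29, 29)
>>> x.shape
(3, 29)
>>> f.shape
(29, 3)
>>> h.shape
(29, 3)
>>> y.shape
()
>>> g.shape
(29,)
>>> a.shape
(29, 3)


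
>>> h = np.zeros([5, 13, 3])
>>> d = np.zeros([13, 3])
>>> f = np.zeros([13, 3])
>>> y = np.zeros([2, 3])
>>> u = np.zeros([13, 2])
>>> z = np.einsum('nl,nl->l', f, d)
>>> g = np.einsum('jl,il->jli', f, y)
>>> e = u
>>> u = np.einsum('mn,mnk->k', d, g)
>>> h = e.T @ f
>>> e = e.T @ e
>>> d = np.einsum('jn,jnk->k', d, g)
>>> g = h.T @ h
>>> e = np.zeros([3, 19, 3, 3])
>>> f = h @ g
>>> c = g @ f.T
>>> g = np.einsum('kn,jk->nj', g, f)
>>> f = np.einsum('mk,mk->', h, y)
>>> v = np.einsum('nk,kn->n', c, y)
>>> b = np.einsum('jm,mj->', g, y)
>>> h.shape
(2, 3)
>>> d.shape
(2,)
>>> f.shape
()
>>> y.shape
(2, 3)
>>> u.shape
(2,)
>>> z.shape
(3,)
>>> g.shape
(3, 2)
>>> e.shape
(3, 19, 3, 3)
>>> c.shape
(3, 2)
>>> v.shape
(3,)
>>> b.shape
()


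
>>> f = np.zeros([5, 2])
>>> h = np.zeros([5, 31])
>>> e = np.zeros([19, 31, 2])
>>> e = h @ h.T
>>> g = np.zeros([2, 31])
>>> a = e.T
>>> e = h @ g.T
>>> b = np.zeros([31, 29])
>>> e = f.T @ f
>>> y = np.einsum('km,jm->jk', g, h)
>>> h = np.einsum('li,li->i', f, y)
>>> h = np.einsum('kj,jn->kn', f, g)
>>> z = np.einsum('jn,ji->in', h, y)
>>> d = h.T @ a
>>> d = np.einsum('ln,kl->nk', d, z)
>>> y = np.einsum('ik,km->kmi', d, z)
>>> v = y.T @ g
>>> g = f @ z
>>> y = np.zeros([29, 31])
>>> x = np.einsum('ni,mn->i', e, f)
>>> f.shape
(5, 2)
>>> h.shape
(5, 31)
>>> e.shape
(2, 2)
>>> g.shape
(5, 31)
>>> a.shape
(5, 5)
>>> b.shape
(31, 29)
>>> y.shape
(29, 31)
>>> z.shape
(2, 31)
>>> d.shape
(5, 2)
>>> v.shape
(5, 31, 31)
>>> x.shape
(2,)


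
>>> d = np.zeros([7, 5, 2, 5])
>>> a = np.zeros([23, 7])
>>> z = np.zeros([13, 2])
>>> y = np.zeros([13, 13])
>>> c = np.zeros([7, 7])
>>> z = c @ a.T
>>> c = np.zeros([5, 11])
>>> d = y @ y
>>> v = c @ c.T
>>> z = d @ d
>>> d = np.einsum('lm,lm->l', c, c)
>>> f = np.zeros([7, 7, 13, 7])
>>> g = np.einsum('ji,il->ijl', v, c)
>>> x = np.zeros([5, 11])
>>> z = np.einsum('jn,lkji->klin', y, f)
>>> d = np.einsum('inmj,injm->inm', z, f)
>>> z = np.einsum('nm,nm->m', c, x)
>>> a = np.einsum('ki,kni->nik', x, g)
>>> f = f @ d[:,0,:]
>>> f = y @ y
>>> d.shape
(7, 7, 7)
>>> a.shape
(5, 11, 5)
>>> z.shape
(11,)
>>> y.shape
(13, 13)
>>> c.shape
(5, 11)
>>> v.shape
(5, 5)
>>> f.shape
(13, 13)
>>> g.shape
(5, 5, 11)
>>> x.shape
(5, 11)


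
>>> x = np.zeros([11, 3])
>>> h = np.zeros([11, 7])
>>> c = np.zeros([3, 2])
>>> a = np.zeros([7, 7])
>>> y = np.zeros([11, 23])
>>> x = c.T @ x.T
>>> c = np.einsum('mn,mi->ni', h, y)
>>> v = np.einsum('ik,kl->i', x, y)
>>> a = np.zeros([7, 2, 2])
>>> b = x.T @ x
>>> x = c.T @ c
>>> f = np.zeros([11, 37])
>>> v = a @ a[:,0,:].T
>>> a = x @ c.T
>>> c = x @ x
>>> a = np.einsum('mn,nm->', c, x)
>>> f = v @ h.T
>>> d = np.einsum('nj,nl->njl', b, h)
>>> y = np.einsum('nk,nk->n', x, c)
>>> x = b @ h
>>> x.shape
(11, 7)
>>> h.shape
(11, 7)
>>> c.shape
(23, 23)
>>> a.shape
()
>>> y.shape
(23,)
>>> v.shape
(7, 2, 7)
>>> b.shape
(11, 11)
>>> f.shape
(7, 2, 11)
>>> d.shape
(11, 11, 7)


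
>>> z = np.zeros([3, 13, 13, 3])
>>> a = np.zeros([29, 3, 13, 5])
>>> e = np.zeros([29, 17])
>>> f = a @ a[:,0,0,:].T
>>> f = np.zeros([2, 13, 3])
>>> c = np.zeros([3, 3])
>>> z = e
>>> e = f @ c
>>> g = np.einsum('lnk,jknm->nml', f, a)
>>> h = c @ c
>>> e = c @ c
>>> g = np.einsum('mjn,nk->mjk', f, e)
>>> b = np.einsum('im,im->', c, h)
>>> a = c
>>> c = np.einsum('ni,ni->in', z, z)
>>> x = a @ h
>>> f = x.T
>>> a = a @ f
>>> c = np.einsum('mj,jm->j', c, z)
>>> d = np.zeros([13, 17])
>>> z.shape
(29, 17)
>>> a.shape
(3, 3)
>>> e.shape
(3, 3)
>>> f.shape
(3, 3)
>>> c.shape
(29,)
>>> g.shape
(2, 13, 3)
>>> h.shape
(3, 3)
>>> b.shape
()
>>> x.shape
(3, 3)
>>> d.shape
(13, 17)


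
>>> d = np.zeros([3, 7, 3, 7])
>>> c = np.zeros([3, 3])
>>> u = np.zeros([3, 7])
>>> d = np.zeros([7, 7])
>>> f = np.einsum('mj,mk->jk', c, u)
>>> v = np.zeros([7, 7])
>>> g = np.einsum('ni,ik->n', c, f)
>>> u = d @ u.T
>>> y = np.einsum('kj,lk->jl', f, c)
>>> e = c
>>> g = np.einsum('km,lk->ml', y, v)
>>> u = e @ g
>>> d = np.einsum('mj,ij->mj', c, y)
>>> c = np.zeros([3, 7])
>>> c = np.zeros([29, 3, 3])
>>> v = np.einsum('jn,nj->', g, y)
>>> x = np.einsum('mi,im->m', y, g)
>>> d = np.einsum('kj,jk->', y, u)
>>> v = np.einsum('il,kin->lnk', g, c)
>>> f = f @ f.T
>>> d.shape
()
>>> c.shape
(29, 3, 3)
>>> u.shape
(3, 7)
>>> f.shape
(3, 3)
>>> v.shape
(7, 3, 29)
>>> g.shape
(3, 7)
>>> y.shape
(7, 3)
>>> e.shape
(3, 3)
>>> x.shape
(7,)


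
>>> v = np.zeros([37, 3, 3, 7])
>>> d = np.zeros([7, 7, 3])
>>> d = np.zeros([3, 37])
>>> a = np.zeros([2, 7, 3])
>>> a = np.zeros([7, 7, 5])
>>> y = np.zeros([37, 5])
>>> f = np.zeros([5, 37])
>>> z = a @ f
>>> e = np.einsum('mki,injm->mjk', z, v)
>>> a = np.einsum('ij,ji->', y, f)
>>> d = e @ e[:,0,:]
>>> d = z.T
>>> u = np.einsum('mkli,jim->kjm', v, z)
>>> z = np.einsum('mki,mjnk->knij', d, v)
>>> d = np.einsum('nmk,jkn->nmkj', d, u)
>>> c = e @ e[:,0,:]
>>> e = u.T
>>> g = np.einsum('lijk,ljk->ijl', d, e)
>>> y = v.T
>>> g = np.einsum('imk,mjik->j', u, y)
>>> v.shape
(37, 3, 3, 7)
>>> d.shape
(37, 7, 7, 3)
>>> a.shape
()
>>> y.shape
(7, 3, 3, 37)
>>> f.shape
(5, 37)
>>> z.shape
(7, 3, 7, 3)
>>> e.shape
(37, 7, 3)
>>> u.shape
(3, 7, 37)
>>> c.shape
(7, 3, 7)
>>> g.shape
(3,)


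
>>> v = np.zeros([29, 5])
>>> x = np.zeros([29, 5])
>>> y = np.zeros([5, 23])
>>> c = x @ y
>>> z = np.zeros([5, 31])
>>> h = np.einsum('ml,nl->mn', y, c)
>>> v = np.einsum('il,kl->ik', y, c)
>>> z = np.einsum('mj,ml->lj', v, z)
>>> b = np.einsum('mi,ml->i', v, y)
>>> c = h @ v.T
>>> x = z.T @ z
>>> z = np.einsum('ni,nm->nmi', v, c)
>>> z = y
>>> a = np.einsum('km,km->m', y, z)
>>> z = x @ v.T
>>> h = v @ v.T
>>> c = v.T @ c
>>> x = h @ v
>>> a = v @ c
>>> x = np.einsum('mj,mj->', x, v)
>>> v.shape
(5, 29)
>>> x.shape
()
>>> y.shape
(5, 23)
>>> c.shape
(29, 5)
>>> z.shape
(29, 5)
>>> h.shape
(5, 5)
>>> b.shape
(29,)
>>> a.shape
(5, 5)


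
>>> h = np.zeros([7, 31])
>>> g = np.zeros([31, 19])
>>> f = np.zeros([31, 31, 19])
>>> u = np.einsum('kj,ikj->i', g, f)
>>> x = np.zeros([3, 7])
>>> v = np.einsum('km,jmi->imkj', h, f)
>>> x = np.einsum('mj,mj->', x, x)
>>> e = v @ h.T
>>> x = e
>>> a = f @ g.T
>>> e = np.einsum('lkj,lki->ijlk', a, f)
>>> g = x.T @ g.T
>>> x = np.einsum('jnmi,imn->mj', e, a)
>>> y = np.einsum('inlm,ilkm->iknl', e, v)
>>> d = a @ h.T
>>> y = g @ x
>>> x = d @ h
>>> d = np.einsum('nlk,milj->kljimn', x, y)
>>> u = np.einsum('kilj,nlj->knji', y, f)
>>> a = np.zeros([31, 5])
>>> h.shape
(7, 31)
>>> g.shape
(7, 7, 31, 31)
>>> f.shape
(31, 31, 19)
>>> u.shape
(7, 31, 19, 7)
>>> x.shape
(31, 31, 31)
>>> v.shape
(19, 31, 7, 31)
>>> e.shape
(19, 31, 31, 31)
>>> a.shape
(31, 5)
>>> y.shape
(7, 7, 31, 19)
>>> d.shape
(31, 31, 19, 7, 7, 31)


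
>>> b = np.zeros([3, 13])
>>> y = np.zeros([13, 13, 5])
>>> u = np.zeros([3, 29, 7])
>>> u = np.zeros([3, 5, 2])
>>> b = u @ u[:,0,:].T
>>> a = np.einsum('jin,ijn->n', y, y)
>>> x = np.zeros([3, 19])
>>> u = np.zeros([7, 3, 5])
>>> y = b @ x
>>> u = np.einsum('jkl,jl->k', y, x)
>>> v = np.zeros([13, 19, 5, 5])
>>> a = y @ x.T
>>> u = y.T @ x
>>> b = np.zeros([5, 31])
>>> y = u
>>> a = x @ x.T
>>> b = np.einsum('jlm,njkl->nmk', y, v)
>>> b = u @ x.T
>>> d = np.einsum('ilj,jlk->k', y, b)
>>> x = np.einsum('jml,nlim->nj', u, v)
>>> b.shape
(19, 5, 3)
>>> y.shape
(19, 5, 19)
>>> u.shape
(19, 5, 19)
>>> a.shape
(3, 3)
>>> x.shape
(13, 19)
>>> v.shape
(13, 19, 5, 5)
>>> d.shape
(3,)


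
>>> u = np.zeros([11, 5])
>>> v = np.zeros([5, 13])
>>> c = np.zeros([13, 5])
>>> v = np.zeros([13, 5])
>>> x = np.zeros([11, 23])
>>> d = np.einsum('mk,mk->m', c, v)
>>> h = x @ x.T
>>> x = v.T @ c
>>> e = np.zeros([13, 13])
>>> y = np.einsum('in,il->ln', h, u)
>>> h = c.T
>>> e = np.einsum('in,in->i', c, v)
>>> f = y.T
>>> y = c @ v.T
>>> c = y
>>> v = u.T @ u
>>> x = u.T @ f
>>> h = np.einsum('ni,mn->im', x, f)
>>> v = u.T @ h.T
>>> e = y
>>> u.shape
(11, 5)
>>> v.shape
(5, 5)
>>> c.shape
(13, 13)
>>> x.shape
(5, 5)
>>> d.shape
(13,)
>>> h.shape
(5, 11)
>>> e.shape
(13, 13)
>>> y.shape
(13, 13)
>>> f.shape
(11, 5)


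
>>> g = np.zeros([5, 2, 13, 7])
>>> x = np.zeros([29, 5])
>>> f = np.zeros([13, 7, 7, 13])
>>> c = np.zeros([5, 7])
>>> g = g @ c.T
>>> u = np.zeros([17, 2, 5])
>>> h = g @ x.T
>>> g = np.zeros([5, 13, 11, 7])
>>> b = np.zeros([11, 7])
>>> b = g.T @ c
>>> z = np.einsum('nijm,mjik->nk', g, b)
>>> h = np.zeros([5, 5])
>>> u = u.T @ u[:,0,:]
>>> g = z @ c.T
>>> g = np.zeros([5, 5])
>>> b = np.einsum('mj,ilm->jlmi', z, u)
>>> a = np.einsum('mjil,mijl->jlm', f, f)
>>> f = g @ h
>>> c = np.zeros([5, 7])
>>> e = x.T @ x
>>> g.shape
(5, 5)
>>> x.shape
(29, 5)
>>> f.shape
(5, 5)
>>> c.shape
(5, 7)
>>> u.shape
(5, 2, 5)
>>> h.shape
(5, 5)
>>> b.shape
(7, 2, 5, 5)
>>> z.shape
(5, 7)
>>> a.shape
(7, 13, 13)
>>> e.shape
(5, 5)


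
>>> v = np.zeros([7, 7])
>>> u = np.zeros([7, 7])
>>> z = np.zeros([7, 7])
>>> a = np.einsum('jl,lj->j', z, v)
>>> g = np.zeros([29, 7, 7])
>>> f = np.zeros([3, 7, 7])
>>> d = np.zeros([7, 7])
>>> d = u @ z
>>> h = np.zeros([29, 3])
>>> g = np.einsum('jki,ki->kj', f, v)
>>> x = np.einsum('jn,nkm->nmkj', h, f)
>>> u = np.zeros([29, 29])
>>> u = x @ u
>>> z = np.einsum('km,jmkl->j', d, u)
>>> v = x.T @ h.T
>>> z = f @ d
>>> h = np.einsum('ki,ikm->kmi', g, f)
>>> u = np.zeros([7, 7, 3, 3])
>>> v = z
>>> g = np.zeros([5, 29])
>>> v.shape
(3, 7, 7)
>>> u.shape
(7, 7, 3, 3)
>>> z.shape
(3, 7, 7)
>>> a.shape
(7,)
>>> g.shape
(5, 29)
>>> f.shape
(3, 7, 7)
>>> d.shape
(7, 7)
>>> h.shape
(7, 7, 3)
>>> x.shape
(3, 7, 7, 29)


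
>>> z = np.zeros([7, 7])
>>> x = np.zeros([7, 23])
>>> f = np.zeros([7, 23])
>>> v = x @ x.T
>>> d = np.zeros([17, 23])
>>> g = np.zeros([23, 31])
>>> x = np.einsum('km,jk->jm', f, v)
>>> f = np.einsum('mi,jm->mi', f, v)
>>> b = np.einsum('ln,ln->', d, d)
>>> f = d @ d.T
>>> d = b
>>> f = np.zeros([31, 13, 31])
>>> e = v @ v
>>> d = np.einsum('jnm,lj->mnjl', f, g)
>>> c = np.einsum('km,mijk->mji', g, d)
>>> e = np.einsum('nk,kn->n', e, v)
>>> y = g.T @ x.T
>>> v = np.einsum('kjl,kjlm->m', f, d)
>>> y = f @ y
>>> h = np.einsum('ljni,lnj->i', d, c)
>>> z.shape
(7, 7)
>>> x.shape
(7, 23)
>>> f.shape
(31, 13, 31)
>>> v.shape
(23,)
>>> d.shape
(31, 13, 31, 23)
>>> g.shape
(23, 31)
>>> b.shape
()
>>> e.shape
(7,)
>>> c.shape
(31, 31, 13)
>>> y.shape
(31, 13, 7)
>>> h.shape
(23,)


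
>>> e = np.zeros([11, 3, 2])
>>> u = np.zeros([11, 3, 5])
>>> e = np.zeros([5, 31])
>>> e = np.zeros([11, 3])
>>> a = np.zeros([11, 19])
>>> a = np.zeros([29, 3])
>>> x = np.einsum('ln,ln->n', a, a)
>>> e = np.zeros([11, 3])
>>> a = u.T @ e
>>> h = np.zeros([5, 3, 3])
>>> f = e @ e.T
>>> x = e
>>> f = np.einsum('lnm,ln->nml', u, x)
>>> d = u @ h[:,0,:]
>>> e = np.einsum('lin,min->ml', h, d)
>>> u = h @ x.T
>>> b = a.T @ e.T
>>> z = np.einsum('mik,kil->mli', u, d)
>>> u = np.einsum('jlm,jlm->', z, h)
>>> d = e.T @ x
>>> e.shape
(11, 5)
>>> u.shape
()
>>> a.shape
(5, 3, 3)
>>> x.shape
(11, 3)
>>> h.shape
(5, 3, 3)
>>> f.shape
(3, 5, 11)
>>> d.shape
(5, 3)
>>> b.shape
(3, 3, 11)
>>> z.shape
(5, 3, 3)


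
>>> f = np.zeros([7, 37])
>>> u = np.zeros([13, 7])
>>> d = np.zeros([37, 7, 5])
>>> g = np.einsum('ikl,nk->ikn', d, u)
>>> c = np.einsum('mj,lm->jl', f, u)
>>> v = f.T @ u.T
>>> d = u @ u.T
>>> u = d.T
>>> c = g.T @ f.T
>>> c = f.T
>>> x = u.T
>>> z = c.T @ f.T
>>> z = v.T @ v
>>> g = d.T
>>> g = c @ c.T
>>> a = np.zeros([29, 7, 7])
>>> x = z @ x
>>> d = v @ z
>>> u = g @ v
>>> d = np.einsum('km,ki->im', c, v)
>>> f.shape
(7, 37)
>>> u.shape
(37, 13)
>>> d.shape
(13, 7)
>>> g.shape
(37, 37)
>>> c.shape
(37, 7)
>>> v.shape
(37, 13)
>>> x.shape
(13, 13)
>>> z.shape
(13, 13)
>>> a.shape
(29, 7, 7)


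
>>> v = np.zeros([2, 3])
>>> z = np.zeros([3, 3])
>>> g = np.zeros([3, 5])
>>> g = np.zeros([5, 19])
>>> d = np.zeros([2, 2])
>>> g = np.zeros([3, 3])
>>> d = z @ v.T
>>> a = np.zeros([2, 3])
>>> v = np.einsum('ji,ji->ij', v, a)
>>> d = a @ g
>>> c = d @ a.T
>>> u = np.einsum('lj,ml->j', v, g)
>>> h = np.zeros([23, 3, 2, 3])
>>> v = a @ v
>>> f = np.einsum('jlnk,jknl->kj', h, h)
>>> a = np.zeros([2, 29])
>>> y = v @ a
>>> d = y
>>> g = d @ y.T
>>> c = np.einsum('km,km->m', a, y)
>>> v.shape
(2, 2)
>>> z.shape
(3, 3)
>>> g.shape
(2, 2)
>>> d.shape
(2, 29)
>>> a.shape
(2, 29)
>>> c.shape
(29,)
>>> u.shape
(2,)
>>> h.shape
(23, 3, 2, 3)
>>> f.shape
(3, 23)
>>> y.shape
(2, 29)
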